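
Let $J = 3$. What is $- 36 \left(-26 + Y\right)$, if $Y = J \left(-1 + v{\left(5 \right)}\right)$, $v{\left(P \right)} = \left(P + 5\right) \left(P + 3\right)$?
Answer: $-7596$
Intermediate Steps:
$v{\left(P \right)} = \left(3 + P\right) \left(5 + P\right)$ ($v{\left(P \right)} = \left(5 + P\right) \left(3 + P\right) = \left(3 + P\right) \left(5 + P\right)$)
$Y = 237$ ($Y = 3 \left(-1 + \left(15 + 5^{2} + 8 \cdot 5\right)\right) = 3 \left(-1 + \left(15 + 25 + 40\right)\right) = 3 \left(-1 + 80\right) = 3 \cdot 79 = 237$)
$- 36 \left(-26 + Y\right) = - 36 \left(-26 + 237\right) = \left(-36\right) 211 = -7596$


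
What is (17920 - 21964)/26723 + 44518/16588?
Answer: 561286321/221640562 ≈ 2.5324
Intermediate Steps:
(17920 - 21964)/26723 + 44518/16588 = -4044*1/26723 + 44518*(1/16588) = -4044/26723 + 22259/8294 = 561286321/221640562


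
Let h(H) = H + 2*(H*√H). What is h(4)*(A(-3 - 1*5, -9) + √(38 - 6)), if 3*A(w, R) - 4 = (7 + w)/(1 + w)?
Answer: 580/21 + 80*√2 ≈ 140.76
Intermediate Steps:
A(w, R) = 4/3 + (7 + w)/(3*(1 + w)) (A(w, R) = 4/3 + ((7 + w)/(1 + w))/3 = 4/3 + (7 + w)/(3*(1 + w)))
h(H) = H + 2*H^(3/2)
h(4)*(A(-3 - 1*5, -9) + √(38 - 6)) = (4 + 2*4^(3/2))*((11 + 5*(-3 - 1*5))/(3*(1 + (-3 - 1*5))) + √(38 - 6)) = (4 + 2*8)*((11 + 5*(-3 - 5))/(3*(1 + (-3 - 5))) + √32) = (4 + 16)*((11 + 5*(-8))/(3*(1 - 8)) + 4*√2) = 20*((⅓)*(11 - 40)/(-7) + 4*√2) = 20*((⅓)*(-⅐)*(-29) + 4*√2) = 20*(29/21 + 4*√2) = 580/21 + 80*√2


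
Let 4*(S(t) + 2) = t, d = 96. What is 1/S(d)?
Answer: 1/22 ≈ 0.045455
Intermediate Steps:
S(t) = -2 + t/4
1/S(d) = 1/(-2 + (¼)*96) = 1/(-2 + 24) = 1/22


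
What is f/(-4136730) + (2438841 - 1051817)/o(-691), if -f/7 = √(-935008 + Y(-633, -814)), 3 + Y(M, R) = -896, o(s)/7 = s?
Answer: -1387024/4837 + 7*I*√935907/4136730 ≈ -286.75 + 0.001637*I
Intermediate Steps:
o(s) = 7*s
Y(M, R) = -899 (Y(M, R) = -3 - 896 = -899)
f = -7*I*√935907 (f = -7*√(-935008 - 899) = -7*I*√935907 ≈ -6772.0*I)
f/(-4136730) + (2438841 - 1051817)/o(-691) = -7*I*√935907/(-4136730) + (2438841 - 1051817)/((7*(-691))) = -7*I*√935907*(-1/4136730) + 1387024/(-4837) = 7*I*√935907/4136730 + 1387024*(-1/4837) = 7*I*√935907/4136730 - 1387024/4837 = -1387024/4837 + 7*I*√935907/4136730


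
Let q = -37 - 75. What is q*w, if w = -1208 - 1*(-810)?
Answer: 44576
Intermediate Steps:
q = -112
w = -398 (w = -1208 + 810 = -398)
q*w = -112*(-398) = 44576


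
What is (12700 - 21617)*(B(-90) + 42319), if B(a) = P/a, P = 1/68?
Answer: -2309434151843/6120 ≈ -3.7736e+8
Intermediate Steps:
P = 1/68 ≈ 0.014706
B(a) = 1/(68*a)
(12700 - 21617)*(B(-90) + 42319) = (12700 - 21617)*((1/68)/(-90) + 42319) = -8917*((1/68)*(-1/90) + 42319) = -8917*(-1/6120 + 42319) = -8917*258992279/6120 = -2309434151843/6120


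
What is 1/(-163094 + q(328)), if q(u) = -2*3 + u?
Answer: -1/162772 ≈ -6.1436e-6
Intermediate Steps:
q(u) = -6 + u
1/(-163094 + q(328)) = 1/(-163094 + (-6 + 328)) = 1/(-163094 + 322) = 1/(-162772) = -1/162772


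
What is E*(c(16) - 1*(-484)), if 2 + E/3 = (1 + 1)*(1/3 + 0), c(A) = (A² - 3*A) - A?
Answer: -2704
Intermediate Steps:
c(A) = A² - 4*A
E = -4 (E = -6 + 3*((1 + 1)*(1/3 + 0)) = -6 + 3*(2*(⅓ + 0)) = -6 + 3*(2*(⅓)) = -6 + 3*(⅔) = -6 + 2 = -4)
E*(c(16) - 1*(-484)) = -4*(16*(-4 + 16) - 1*(-484)) = -4*(16*12 + 484) = -4*(192 + 484) = -4*676 = -2704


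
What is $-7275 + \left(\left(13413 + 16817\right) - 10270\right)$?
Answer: $12685$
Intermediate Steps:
$-7275 + \left(\left(13413 + 16817\right) - 10270\right) = -7275 + \left(30230 - 10270\right) = -7275 + 19960 = 12685$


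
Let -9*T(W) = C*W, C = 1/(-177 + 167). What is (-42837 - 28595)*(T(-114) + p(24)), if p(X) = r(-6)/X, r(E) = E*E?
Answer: -250012/15 ≈ -16667.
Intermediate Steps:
r(E) = E**2
p(X) = 36/X (p(X) = (-6)**2/X = 36/X)
C = -1/10 (C = 1/(-10) = -1/10 ≈ -0.10000)
T(W) = W/90 (T(W) = -(-1)*W/90 = W/90)
(-42837 - 28595)*(T(-114) + p(24)) = (-42837 - 28595)*((1/90)*(-114) + 36/24) = -71432*(-19/15 + 36*(1/24)) = -71432*(-19/15 + 3/2) = -71432*7/30 = -250012/15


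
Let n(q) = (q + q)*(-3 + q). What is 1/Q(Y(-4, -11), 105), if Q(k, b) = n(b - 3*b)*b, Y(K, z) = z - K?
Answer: 1/9393300 ≈ 1.0646e-7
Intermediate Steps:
n(q) = 2*q*(-3 + q) (n(q) = (2*q)*(-3 + q) = 2*q*(-3 + q))
Q(k, b) = -4*b²*(-3 - 2*b) (Q(k, b) = (2*(b - 3*b)*(-3 + (b - 3*b)))*b = (2*(-2*b)*(-3 - 2*b))*b = (-4*b*(-3 - 2*b))*b = -4*b²*(-3 - 2*b))
1/Q(Y(-4, -11), 105) = 1/(105²*(12 + 8*105)) = 1/(11025*(12 + 840)) = 1/(11025*852) = 1/9393300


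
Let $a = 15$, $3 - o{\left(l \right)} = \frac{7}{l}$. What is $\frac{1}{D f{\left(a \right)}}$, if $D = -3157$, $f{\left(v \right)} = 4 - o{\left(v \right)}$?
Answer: $- \frac{15}{69454} \approx -0.00021597$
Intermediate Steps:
$o{\left(l \right)} = 3 - \frac{7}{l}$
$f{\left(v \right)} = 1 + \frac{7}{v}$ ($f{\left(v \right)} = 4 - \left(3 - \frac{7}{v}\right) = 1 + \frac{7}{v}$)
$\frac{1}{D f{\left(a \right)}} = \frac{1}{\left(-3157\right) \frac{7 + 15}{15}} = - \frac{1}{3157 \cdot \frac{1}{15} \cdot 22} = - \frac{1}{3157 \cdot \frac{22}{15}} = \left(- \frac{1}{3157}\right) \frac{15}{22} = - \frac{15}{69454}$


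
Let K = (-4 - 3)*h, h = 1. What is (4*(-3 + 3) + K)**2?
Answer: 49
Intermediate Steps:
K = -7 (K = (-4 - 3)*1 = -7*1 = -7)
(4*(-3 + 3) + K)**2 = (4*(-3 + 3) - 7)**2 = (4*0 - 7)**2 = (0 - 7)**2 = (-7)**2 = 49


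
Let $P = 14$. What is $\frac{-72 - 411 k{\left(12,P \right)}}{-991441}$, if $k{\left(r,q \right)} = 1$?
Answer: $\frac{483}{991441} \approx 0.00048717$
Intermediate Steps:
$\frac{-72 - 411 k{\left(12,P \right)}}{-991441} = \frac{-72 - 411}{-991441} = \left(-72 - 411\right) \left(- \frac{1}{991441}\right) = \left(-483\right) \left(- \frac{1}{991441}\right) = \frac{483}{991441}$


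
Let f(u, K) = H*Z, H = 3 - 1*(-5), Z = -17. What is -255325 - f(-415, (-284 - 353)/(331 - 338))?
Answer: -255189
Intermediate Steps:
H = 8 (H = 3 + 5 = 8)
f(u, K) = -136 (f(u, K) = 8*(-17) = -136)
-255325 - f(-415, (-284 - 353)/(331 - 338)) = -255325 - 1*(-136) = -255325 + 136 = -255189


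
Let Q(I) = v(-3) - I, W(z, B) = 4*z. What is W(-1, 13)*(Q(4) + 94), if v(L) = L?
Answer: -348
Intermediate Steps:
Q(I) = -3 - I
W(-1, 13)*(Q(4) + 94) = (4*(-1))*((-3 - 1*4) + 94) = -4*((-3 - 4) + 94) = -4*(-7 + 94) = -4*87 = -348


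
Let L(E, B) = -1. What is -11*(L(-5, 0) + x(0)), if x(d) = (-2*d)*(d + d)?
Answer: 11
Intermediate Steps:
x(d) = -4*d² (x(d) = (-2*d)*(2*d) = -4*d²)
-11*(L(-5, 0) + x(0)) = -11*(-1 - 4*0²) = -11*(-1 - 4*0) = -11*(-1 + 0) = -11*(-1) = 11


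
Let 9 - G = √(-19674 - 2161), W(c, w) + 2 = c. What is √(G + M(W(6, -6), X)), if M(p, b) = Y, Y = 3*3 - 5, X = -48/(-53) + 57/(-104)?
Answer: √(13 - I*√21835) ≈ 8.9816 - 8.2261*I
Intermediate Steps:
X = 1971/5512 (X = -48*(-1/53) + 57*(-1/104) = 48/53 - 57/104 = 1971/5512 ≈ 0.35758)
W(c, w) = -2 + c
Y = 4 (Y = 9 - 5 = 4)
M(p, b) = 4
G = 9 - I*√21835 (G = 9 - √(-19674 - 2161) = 9 - √(-21835) = 9 - I*√21835 ≈ 9.0 - 147.77*I)
√(G + M(W(6, -6), X)) = √((9 - I*√21835) + 4) = √(13 - I*√21835)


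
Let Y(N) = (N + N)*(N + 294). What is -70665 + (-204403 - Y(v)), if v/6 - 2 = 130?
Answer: -1995292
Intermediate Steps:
v = 792 (v = 12 + 6*130 = 12 + 780 = 792)
Y(N) = 2*N*(294 + N) (Y(N) = (2*N)*(294 + N) = 2*N*(294 + N))
-70665 + (-204403 - Y(v)) = -70665 + (-204403 - 2*792*(294 + 792)) = -70665 + (-204403 - 2*792*1086) = -70665 + (-204403 - 1*1720224) = -70665 + (-204403 - 1720224) = -70665 - 1924627 = -1995292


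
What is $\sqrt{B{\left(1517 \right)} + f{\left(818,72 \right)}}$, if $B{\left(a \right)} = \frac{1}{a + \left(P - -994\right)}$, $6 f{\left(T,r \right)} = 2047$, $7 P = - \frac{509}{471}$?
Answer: $\frac{\sqrt{52605061462054599}}{12417387} \approx 18.471$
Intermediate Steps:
$P = - \frac{509}{3297}$ ($P = \frac{\left(-509\right) \frac{1}{471}}{7} = \frac{1}{7} \left(- \frac{509}{471}\right) = - \frac{509}{3297} \approx -0.15438$)
$f{\left(T,r \right)} = \frac{2047}{6}$ ($f{\left(T,r \right)} = \frac{1}{6} \cdot 2047 = \frac{2047}{6}$)
$B{\left(a \right)} = \frac{1}{\frac{3276709}{3297} + a}$ ($B{\left(a \right)} = \frac{1}{a - - \frac{3276709}{3297}} = \frac{1}{a + \left(- \frac{509}{3297} + 994\right)} = \frac{1}{a + \frac{3276709}{3297}} = \frac{1}{\frac{3276709}{3297} + a}$)
$\sqrt{B{\left(1517 \right)} + f{\left(818,72 \right)}} = \sqrt{\frac{3297}{3276709 + 3297 \cdot 1517} + \frac{2047}{6}} = \sqrt{\frac{3297}{3276709 + 5001549} + \frac{2047}{6}} = \sqrt{\frac{3297}{8278258} + \frac{2047}{6}} = \sqrt{\frac{4236403477}{12417387}} = \frac{\sqrt{52605061462054599}}{12417387}$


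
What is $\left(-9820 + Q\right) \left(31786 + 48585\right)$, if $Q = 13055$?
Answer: $260000185$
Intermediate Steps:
$\left(-9820 + Q\right) \left(31786 + 48585\right) = \left(-9820 + 13055\right) \left(31786 + 48585\right) = 3235 \cdot 80371 = 260000185$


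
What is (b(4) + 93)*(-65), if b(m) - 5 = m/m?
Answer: -6435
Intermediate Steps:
b(m) = 6 (b(m) = 5 + m/m = 5 + 1 = 6)
(b(4) + 93)*(-65) = (6 + 93)*(-65) = 99*(-65) = -6435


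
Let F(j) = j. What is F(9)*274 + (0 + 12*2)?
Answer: 2490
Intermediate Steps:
F(9)*274 + (0 + 12*2) = 9*274 + (0 + 12*2) = 2466 + (0 + 24) = 2466 + 24 = 2490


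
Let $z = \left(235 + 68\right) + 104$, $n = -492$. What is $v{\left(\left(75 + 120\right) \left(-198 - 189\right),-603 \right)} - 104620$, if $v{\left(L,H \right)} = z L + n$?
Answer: $-30819367$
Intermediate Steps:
$z = 407$ ($z = 303 + 104 = 407$)
$v{\left(L,H \right)} = -492 + 407 L$ ($v{\left(L,H \right)} = 407 L - 492 = -492 + 407 L$)
$v{\left(\left(75 + 120\right) \left(-198 - 189\right),-603 \right)} - 104620 = \left(-492 + 407 \left(75 + 120\right) \left(-198 - 189\right)\right) - 104620 = \left(-492 + 407 \cdot 195 \left(-387\right)\right) - 104620 = \left(-492 + 407 \left(-75465\right)\right) - 104620 = \left(-492 - 30714255\right) - 104620 = -30714747 - 104620 = -30819367$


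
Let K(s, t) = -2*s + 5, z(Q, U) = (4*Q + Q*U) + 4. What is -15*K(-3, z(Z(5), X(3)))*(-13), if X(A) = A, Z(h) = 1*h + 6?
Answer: 2145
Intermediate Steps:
Z(h) = 6 + h (Z(h) = h + 6 = 6 + h)
z(Q, U) = 4 + 4*Q + Q*U
K(s, t) = 5 - 2*s
-15*K(-3, z(Z(5), X(3)))*(-13) = -15*(5 - 2*(-3))*(-13) = -15*(5 + 6)*(-13) = -15*11*(-13) = -165*(-13) = 2145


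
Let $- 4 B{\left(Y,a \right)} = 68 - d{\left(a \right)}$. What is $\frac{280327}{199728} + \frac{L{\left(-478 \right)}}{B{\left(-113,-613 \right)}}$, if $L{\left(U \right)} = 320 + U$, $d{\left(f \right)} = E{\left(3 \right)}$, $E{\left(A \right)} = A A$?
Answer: $\frac{142767389}{11783952} \approx 12.115$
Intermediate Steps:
$E{\left(A \right)} = A^{2}$
$d{\left(f \right)} = 9$ ($d{\left(f \right)} = 3^{2} = 9$)
$B{\left(Y,a \right)} = - \frac{59}{4}$ ($B{\left(Y,a \right)} = - \frac{68 - 9}{4} = \left(- \frac{1}{4}\right) 59 = - \frac{59}{4}$)
$\frac{280327}{199728} + \frac{L{\left(-478 \right)}}{B{\left(-113,-613 \right)}} = \frac{280327}{199728} + \frac{320 - 478}{- \frac{59}{4}} = 280327 \cdot \frac{1}{199728} - - \frac{632}{59} = \frac{280327}{199728} + \frac{632}{59} = \frac{142767389}{11783952}$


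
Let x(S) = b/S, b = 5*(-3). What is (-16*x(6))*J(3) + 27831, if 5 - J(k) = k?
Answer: 27911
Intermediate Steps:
J(k) = 5 - k
b = -15
x(S) = -15/S
(-16*x(6))*J(3) + 27831 = (-(-240)/6)*(5 - 1*3) + 27831 = (-(-240)/6)*(5 - 3) + 27831 = -16*(-5/2)*2 + 27831 = 40*2 + 27831 = 80 + 27831 = 27911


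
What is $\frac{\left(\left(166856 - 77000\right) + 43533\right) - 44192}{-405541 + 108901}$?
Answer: $- \frac{89197}{296640} \approx -0.30069$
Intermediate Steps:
$\frac{\left(\left(166856 - 77000\right) + 43533\right) - 44192}{-405541 + 108901} = \frac{\left(89856 + 43533\right) - 44192}{-296640} = \left(133389 - 44192\right) \left(- \frac{1}{296640}\right) = 89197 \left(- \frac{1}{296640}\right) = - \frac{89197}{296640}$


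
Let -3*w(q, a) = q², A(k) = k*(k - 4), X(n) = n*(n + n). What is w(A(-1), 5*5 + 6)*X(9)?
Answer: -1350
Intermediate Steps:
X(n) = 2*n² (X(n) = n*(2*n) = 2*n²)
A(k) = k*(-4 + k)
w(q, a) = -q²/3
w(A(-1), 5*5 + 6)*X(9) = (-(-4 - 1)²/3)*(2*9²) = (-(-1*(-5))²/3)*(2*81) = -⅓*5²*162 = -⅓*25*162 = -25/3*162 = -1350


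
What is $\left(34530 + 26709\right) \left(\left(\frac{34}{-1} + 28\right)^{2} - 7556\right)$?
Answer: $-460517280$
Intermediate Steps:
$\left(34530 + 26709\right) \left(\left(\frac{34}{-1} + 28\right)^{2} - 7556\right) = 61239 \left(\left(34 \left(-1\right) + 28\right)^{2} - 7556\right) = 61239 \left(\left(-34 + 28\right)^{2} - 7556\right) = 61239 \left(\left(-6\right)^{2} - 7556\right) = 61239 \left(36 - 7556\right) = 61239 \left(-7520\right) = -460517280$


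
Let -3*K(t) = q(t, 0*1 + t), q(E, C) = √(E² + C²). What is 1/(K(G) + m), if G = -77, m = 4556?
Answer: 20502/93401183 + 231*√2/186802366 ≈ 0.00022125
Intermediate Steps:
q(E, C) = √(C² + E²)
K(t) = -√2*√(t²)/3 (K(t) = -√((0*1 + t)² + t²)/3 = -√((0 + t)² + t²)/3 = -√(t² + t²)/3 = -√2*√(t²)/3)
1/(K(G) + m) = 1/(-√2*√((-77)²)/3 + 4556) = 1/(-√2*√5929/3 + 4556) = 1/(-⅓*√2*77 + 4556) = 1/(-77*√2/3 + 4556) = 1/(4556 - 77*√2/3)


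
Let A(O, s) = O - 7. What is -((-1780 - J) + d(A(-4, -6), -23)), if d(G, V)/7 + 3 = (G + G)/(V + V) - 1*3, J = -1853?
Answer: -790/23 ≈ -34.348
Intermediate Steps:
A(O, s) = -7 + O
d(G, V) = -42 + 7*G/V (d(G, V) = -21 + 7*((G + G)/(V + V) - 1*3) = -21 + 7*((2*G)/((2*V)) - 3) = -21 + 7*((2*G)*(1/(2*V)) - 3) = -21 + 7*(G/V - 3) = -21 + 7*(-3 + G/V) = -21 + (-21 + 7*G/V) = -42 + 7*G/V)
-((-1780 - J) + d(A(-4, -6), -23)) = -((-1780 - 1*(-1853)) + (-42 + 7*(-7 - 4)/(-23))) = -((-1780 + 1853) + (-42 + 7*(-11)*(-1/23))) = -(73 + (-42 + 77/23)) = -(73 - 889/23) = -1*790/23 = -790/23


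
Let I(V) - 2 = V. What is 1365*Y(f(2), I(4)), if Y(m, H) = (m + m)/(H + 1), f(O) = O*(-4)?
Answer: -3120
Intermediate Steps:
f(O) = -4*O
I(V) = 2 + V
Y(m, H) = 2*m/(1 + H) (Y(m, H) = (2*m)/(1 + H) = 2*m/(1 + H))
1365*Y(f(2), I(4)) = 1365*(2*(-4*2)/(1 + (2 + 4))) = 1365*(2*(-8)/(1 + 6)) = 1365*(2*(-8)/7) = 1365*(2*(-8)*(⅐)) = 1365*(-16/7) = -3120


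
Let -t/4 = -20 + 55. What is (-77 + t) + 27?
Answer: -190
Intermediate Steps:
t = -140 (t = -4*(-20 + 55) = -4*35 = -140)
(-77 + t) + 27 = (-77 - 140) + 27 = -217 + 27 = -190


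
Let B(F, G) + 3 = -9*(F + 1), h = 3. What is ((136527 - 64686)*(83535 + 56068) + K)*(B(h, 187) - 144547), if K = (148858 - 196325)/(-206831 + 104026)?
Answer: -149075955135182072452/102805 ≈ -1.4501e+15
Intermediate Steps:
B(F, G) = -12 - 9*F (B(F, G) = -3 - 9*(F + 1) = -3 - 9*(1 + F) = -3 + (-9 - 9*F) = -12 - 9*F)
K = 47467/102805 (K = -47467/(-102805) = -47467*(-1/102805) = 47467/102805 ≈ 0.46172)
((136527 - 64686)*(83535 + 56068) + K)*(B(h, 187) - 144547) = ((136527 - 64686)*(83535 + 56068) + 47467/102805)*((-12 - 9*3) - 144547) = (71841*139603 + 47467/102805)*((-12 - 27) - 144547) = (10029219123 + 47467/102805)*(-39 - 144547) = (1031053871987482/102805)*(-144586) = -149075955135182072452/102805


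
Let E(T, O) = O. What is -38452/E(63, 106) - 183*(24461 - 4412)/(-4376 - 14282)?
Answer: -164263457/988874 ≈ -166.11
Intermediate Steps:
-38452/E(63, 106) - 183*(24461 - 4412)/(-4376 - 14282) = -38452/106 - 183*(24461 - 4412)/(-4376 - 14282) = -38452*1/106 - 183/((-18658/20049)) = -19226/53 - 183/((-18658*1/20049)) = -19226/53 - 183/(-18658/20049) = -19226/53 - 183*(-20049/18658) = -19226/53 + 3668967/18658 = -164263457/988874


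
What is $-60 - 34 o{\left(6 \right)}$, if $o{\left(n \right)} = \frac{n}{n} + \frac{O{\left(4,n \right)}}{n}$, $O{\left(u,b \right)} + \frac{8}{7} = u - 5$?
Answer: $- \frac{573}{7} \approx -81.857$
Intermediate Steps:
$O{\left(u,b \right)} = - \frac{43}{7} + u$ ($O{\left(u,b \right)} = - \frac{8}{7} + \left(u - 5\right) = - \frac{8}{7} + \left(-5 + u\right) = - \frac{43}{7} + u$)
$o{\left(n \right)} = 1 - \frac{15}{7 n}$ ($o{\left(n \right)} = \frac{n}{n} + \frac{- \frac{43}{7} + 4}{n} = 1 - \frac{15}{7 n}$)
$-60 - 34 o{\left(6 \right)} = -60 - 34 \frac{- \frac{15}{7} + 6}{6} = -60 - 34 \cdot \frac{1}{6} \cdot \frac{27}{7} = -60 - \frac{153}{7} = - \frac{573}{7}$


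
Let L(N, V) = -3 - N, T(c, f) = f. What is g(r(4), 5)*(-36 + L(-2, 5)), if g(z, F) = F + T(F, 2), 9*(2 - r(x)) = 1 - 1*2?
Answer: -259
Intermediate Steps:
r(x) = 19/9 (r(x) = 2 - (1 - 1*2)/9 = 2 - (1 - 2)/9 = 2 - ⅑*(-1) = 2 + ⅑ = 19/9)
g(z, F) = 2 + F (g(z, F) = F + 2 = 2 + F)
g(r(4), 5)*(-36 + L(-2, 5)) = (2 + 5)*(-36 + (-3 - 1*(-2))) = 7*(-36 + (-3 + 2)) = 7*(-36 - 1) = 7*(-37) = -259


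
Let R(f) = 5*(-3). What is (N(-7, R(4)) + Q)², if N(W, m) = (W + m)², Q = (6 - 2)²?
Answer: 250000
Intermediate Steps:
R(f) = -15
Q = 16 (Q = 4² = 16)
(N(-7, R(4)) + Q)² = ((-7 - 15)² + 16)² = ((-22)² + 16)² = (484 + 16)² = 500² = 250000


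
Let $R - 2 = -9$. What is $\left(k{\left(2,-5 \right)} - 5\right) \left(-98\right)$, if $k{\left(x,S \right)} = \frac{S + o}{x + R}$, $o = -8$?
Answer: $\frac{1176}{5} \approx 235.2$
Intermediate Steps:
$R = -7$ ($R = 2 - 9 = -7$)
$k{\left(x,S \right)} = \frac{-8 + S}{-7 + x}$ ($k{\left(x,S \right)} = \frac{S - 8}{x - 7} = \frac{-8 + S}{-7 + x}$)
$\left(k{\left(2,-5 \right)} - 5\right) \left(-98\right) = \left(\frac{-8 - 5}{-7 + 2} - 5\right) \left(-98\right) = \left(\frac{1}{-5} \left(-13\right) - 5\right) \left(-98\right) = \left(\left(- \frac{1}{5}\right) \left(-13\right) - 5\right) \left(-98\right) = \left(\frac{13}{5} - 5\right) \left(-98\right) = \left(- \frac{12}{5}\right) \left(-98\right) = \frac{1176}{5}$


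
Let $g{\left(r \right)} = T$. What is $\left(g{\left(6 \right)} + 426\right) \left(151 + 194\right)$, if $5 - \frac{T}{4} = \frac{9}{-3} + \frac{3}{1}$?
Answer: $153870$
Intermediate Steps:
$T = 20$ ($T = 20 - 4 \left(\frac{9}{-3} + \frac{3}{1}\right) = 20 - 4 \left(9 \left(- \frac{1}{3}\right) + 3 \cdot 1\right) = 20 - 4 \left(-3 + 3\right) = 20 - 0 = 20 + 0 = 20$)
$g{\left(r \right)} = 20$
$\left(g{\left(6 \right)} + 426\right) \left(151 + 194\right) = \left(20 + 426\right) \left(151 + 194\right) = 446 \cdot 345 = 153870$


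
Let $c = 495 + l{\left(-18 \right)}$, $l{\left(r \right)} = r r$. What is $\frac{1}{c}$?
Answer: $\frac{1}{819} \approx 0.001221$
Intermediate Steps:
$l{\left(r \right)} = r^{2}$
$c = 819$ ($c = 495 + \left(-18\right)^{2} = 495 + 324 = 819$)
$\frac{1}{c} = \frac{1}{819}$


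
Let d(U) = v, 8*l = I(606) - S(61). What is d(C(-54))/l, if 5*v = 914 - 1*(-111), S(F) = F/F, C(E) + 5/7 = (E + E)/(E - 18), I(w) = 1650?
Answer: 1640/1649 ≈ 0.99454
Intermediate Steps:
C(E) = -5/7 + 2*E/(-18 + E) (C(E) = -5/7 + (E + E)/(E - 18) = -5/7 + (2*E)/(-18 + E) = -5/7 + 2*E/(-18 + E))
S(F) = 1
l = 1649/8 (l = (1650 - 1*1)/8 = (1650 - 1)/8 = (1/8)*1649 = 1649/8 ≈ 206.13)
v = 205 (v = (914 - 1*(-111))/5 = (914 + 111)/5 = (1/5)*1025 = 205)
d(U) = 205
d(C(-54))/l = 205/(1649/8) = 205*(8/1649) = 1640/1649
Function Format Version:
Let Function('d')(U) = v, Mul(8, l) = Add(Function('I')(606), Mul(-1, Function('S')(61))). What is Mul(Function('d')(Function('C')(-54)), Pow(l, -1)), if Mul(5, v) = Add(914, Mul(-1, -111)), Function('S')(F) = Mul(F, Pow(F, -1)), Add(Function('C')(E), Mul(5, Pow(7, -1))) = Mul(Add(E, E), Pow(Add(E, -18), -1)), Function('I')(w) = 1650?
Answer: Rational(1640, 1649) ≈ 0.99454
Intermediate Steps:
Function('C')(E) = Add(Rational(-5, 7), Mul(2, E, Pow(Add(-18, E), -1))) (Function('C')(E) = Add(Rational(-5, 7), Mul(Add(E, E), Pow(Add(E, -18), -1))) = Add(Rational(-5, 7), Mul(Mul(2, E), Pow(Add(-18, E), -1))) = Add(Rational(-5, 7), Mul(2, E, Pow(Add(-18, E), -1))))
Function('S')(F) = 1
l = Rational(1649, 8) (l = Mul(Rational(1, 8), Add(1650, Mul(-1, 1))) = Mul(Rational(1, 8), Add(1650, -1)) = Mul(Rational(1, 8), 1649) = Rational(1649, 8) ≈ 206.13)
v = 205 (v = Mul(Rational(1, 5), Add(914, Mul(-1, -111))) = Mul(Rational(1, 5), Add(914, 111)) = Mul(Rational(1, 5), 1025) = 205)
Function('d')(U) = 205
Mul(Function('d')(Function('C')(-54)), Pow(l, -1)) = Mul(205, Pow(Rational(1649, 8), -1)) = Mul(205, Rational(8, 1649)) = Rational(1640, 1649)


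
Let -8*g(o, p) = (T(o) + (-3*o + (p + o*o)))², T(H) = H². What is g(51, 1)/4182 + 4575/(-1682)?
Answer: -5381033275/7034124 ≈ -764.99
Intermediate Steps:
g(o, p) = -(p - 3*o + 2*o²)²/8 (g(o, p) = -(o² + (-3*o + (p + o*o)))²/8 = -(o² + (-3*o + (p + o²)))²/8 = -(o² + (p + o² - 3*o))²/8 = -(p - 3*o + 2*o²)²/8)
g(51, 1)/4182 + 4575/(-1682) = -(1 - 3*51 + 2*51²)²/8/4182 + 4575/(-1682) = -(1 - 153 + 2*2601)²/8*(1/4182) + 4575*(-1/1682) = -(1 - 153 + 5202)²/8*(1/4182) - 4575/1682 = -⅛*5050²*(1/4182) - 4575/1682 = -⅛*25502500*(1/4182) - 4575/1682 = -6375625/2*1/4182 - 4575/1682 = -6375625/8364 - 4575/1682 = -5381033275/7034124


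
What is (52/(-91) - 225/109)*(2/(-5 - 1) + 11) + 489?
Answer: 1054969/2289 ≈ 460.89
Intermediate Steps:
(52/(-91) - 225/109)*(2/(-5 - 1) + 11) + 489 = (52*(-1/91) - 225*1/109)*(2/(-6) + 11) + 489 = (-4/7 - 225/109)*(2*(-⅙) + 11) + 489 = -2011*(-⅓ + 11)/763 + 489 = -2011/763*32/3 + 489 = -64352/2289 + 489 = 1054969/2289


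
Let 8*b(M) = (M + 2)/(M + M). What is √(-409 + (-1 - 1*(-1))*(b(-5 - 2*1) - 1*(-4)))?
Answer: I*√409 ≈ 20.224*I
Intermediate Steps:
b(M) = (2 + M)/(16*M) (b(M) = ((M + 2)/(M + M))/8 = ((2 + M)/((2*M)))/8 = ((2 + M)*(1/(2*M)))/8 = ((2 + M)/(2*M))/8 = (2 + M)/(16*M))
√(-409 + (-1 - 1*(-1))*(b(-5 - 2*1) - 1*(-4))) = √(-409 + (-1 - 1*(-1))*((2 + (-5 - 2*1))/(16*(-5 - 2*1)) - 1*(-4))) = √(-409 + (-1 + 1)*((2 + (-5 - 2))/(16*(-5 - 2)) + 4)) = √(-409 + 0*((1/16)*(2 - 7)/(-7) + 4)) = √(-409 + 0*((1/16)*(-⅐)*(-5) + 4)) = √(-409 + 0*(5/112 + 4)) = √(-409 + 0*(453/112)) = √(-409 + 0) = √(-409) = I*√409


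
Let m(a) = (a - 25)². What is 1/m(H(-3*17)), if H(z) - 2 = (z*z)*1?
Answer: 1/6646084 ≈ 1.5046e-7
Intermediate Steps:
H(z) = 2 + z² (H(z) = 2 + (z*z)*1 = 2 + z²*1 = 2 + z²)
m(a) = (-25 + a)²
1/m(H(-3*17)) = 1/((-25 + (2 + (-3*17)²))²) = 1/((-25 + (2 + (-51)²))²) = 1/((-25 + (2 + 2601))²) = 1/((-25 + 2603)²) = 1/(2578²) = 1/6646084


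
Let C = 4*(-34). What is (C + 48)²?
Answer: 7744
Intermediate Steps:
C = -136
(C + 48)² = (-136 + 48)² = (-88)² = 7744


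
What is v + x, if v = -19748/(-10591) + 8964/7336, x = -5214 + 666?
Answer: -12611416807/2774842 ≈ -4544.9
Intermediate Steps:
x = -4548
v = 8564609/2774842 (v = -19748*(-1/10591) + 8964*(1/7336) = 19748/10591 + 2241/1834 = 8564609/2774842 ≈ 3.0865)
v + x = 8564609/2774842 - 4548 = -12611416807/2774842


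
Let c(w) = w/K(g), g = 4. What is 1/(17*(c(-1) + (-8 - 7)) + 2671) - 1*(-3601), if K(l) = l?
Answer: 34738851/9647 ≈ 3601.0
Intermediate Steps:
c(w) = w/4
1/(17*(c(-1) + (-8 - 7)) + 2671) - 1*(-3601) = 1/(17*((¼)*(-1) + (-8 - 7)) + 2671) - 1*(-3601) = 1/(17*(-¼ - 15) + 2671) + 3601 = 1/(17*(-61/4) + 2671) + 3601 = 1/(-1037/4 + 2671) + 3601 = 1/(9647/4) + 3601 = 4/9647 + 3601 = 34738851/9647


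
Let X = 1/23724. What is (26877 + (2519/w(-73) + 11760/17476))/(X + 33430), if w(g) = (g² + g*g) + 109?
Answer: 9998592375615096/12435973718102461 ≈ 0.80401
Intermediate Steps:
w(g) = 109 + 2*g² (w(g) = (g² + g²) + 109 = 2*g² + 109 = 109 + 2*g²)
X = 1/23724 ≈ 4.2151e-5
(26877 + (2519/w(-73) + 11760/17476))/(X + 33430) = (26877 + (2519/(109 + 2*(-73)²) + 11760/17476))/(1/23724 + 33430) = (26877 + (2519/(109 + 2*5329) + 11760*(1/17476)))/(793093321/23724) = (26877 + (2519/(109 + 10658) + 2940/4369))*(23724/793093321) = (26877 + (2519/10767 + 2940/4369))*(23724/793093321) = (26877 + 42660491/47041023)*(23724/793093321) = (1264364235662/47041023)*(23724/793093321) = 9998592375615096/12435973718102461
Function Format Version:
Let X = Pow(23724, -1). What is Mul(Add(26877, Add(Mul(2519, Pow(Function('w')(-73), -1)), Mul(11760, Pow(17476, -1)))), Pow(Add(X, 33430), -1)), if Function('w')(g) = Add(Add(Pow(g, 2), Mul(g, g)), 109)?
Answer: Rational(9998592375615096, 12435973718102461) ≈ 0.80401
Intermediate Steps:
Function('w')(g) = Add(109, Mul(2, Pow(g, 2))) (Function('w')(g) = Add(Add(Pow(g, 2), Pow(g, 2)), 109) = Add(Mul(2, Pow(g, 2)), 109) = Add(109, Mul(2, Pow(g, 2))))
X = Rational(1, 23724) ≈ 4.2151e-5
Mul(Add(26877, Add(Mul(2519, Pow(Function('w')(-73), -1)), Mul(11760, Pow(17476, -1)))), Pow(Add(X, 33430), -1)) = Mul(Add(26877, Add(Mul(2519, Pow(Add(109, Mul(2, Pow(-73, 2))), -1)), Mul(11760, Pow(17476, -1)))), Pow(Add(Rational(1, 23724), 33430), -1)) = Mul(Add(26877, Add(Mul(2519, Pow(Add(109, Mul(2, 5329)), -1)), Mul(11760, Rational(1, 17476)))), Pow(Rational(793093321, 23724), -1)) = Mul(Add(26877, Add(Mul(2519, Pow(Add(109, 10658), -1)), Rational(2940, 4369))), Rational(23724, 793093321)) = Mul(Add(26877, Add(Mul(2519, Pow(10767, -1)), Rational(2940, 4369))), Rational(23724, 793093321)) = Mul(Add(26877, Add(Mul(2519, Rational(1, 10767)), Rational(2940, 4369))), Rational(23724, 793093321)) = Mul(Add(26877, Add(Rational(2519, 10767), Rational(2940, 4369))), Rational(23724, 793093321)) = Mul(Add(26877, Rational(42660491, 47041023)), Rational(23724, 793093321)) = Mul(Rational(1264364235662, 47041023), Rational(23724, 793093321)) = Rational(9998592375615096, 12435973718102461)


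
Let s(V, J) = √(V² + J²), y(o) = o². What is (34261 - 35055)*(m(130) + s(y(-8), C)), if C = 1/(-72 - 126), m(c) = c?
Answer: -103220 - 397*√160579585/99 ≈ -1.5404e+5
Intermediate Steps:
C = -1/198 (C = 1/(-198) = -1/198 ≈ -0.0050505)
s(V, J) = √(J² + V²)
(34261 - 35055)*(m(130) + s(y(-8), C)) = (34261 - 35055)*(130 + √((-1/198)² + ((-8)²)²)) = -794*(130 + √(1/39204 + 64²)) = -794*(130 + √(1/39204 + 4096)) = -794*(130 + √(160579585/39204)) = -794*(130 + √160579585/198) = -103220 - 397*√160579585/99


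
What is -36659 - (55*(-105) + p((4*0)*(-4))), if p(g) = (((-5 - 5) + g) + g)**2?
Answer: -30984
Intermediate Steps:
p(g) = (-10 + 2*g)**2 (p(g) = ((-10 + g) + g)**2 = (-10 + 2*g)**2)
-36659 - (55*(-105) + p((4*0)*(-4))) = -36659 - (55*(-105) + 4*(-5 + (4*0)*(-4))**2) = -36659 - (-5775 + 4*(-5 + 0*(-4))**2) = -36659 - (-5775 + 4*(-5 + 0)**2) = -36659 - (-5775 + 4*(-5)**2) = -36659 - (-5775 + 4*25) = -36659 - (-5775 + 100) = -36659 - 1*(-5675) = -36659 + 5675 = -30984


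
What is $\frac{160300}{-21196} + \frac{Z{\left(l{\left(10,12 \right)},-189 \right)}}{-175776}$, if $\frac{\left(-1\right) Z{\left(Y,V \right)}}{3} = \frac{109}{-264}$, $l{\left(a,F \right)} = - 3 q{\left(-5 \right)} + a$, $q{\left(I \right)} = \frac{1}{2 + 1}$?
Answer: $- \frac{88556031313}{11709494016} \approx -7.5628$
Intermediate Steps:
$q{\left(I \right)} = \frac{1}{3}$
$l{\left(a,F \right)} = -1 + a$ ($l{\left(a,F \right)} = \left(-3\right) \frac{1}{3} + a = -1 + a$)
$Z{\left(Y,V \right)} = \frac{109}{88}$ ($Z{\left(Y,V \right)} = - 3 \frac{109}{-264} = - 3 \cdot 109 \left(- \frac{1}{264}\right) = \left(-3\right) \left(- \frac{109}{264}\right) = \frac{109}{88}$)
$\frac{160300}{-21196} + \frac{Z{\left(l{\left(10,12 \right)},-189 \right)}}{-175776} = \frac{160300}{-21196} + \frac{109}{88 \left(-175776\right)} = 160300 \left(- \frac{1}{21196}\right) + \frac{109}{88} \left(- \frac{1}{175776}\right) = - \frac{5725}{757} - \frac{109}{15468288} = - \frac{88556031313}{11709494016}$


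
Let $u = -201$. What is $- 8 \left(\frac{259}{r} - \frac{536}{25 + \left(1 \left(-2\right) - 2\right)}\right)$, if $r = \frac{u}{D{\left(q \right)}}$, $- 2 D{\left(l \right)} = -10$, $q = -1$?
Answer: $\frac{359816}{1407} \approx 255.73$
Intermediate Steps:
$D{\left(l \right)} = 5$ ($D{\left(l \right)} = \left(- \frac{1}{2}\right) \left(-10\right) = 5$)
$r = - \frac{201}{5} \approx -40.2$
$- 8 \left(\frac{259}{r} - \frac{536}{25 + \left(1 \left(-2\right) - 2\right)}\right) = - 8 \left(\frac{259}{- \frac{201}{5}} - \frac{536}{25 + \left(1 \left(-2\right) - 2\right)}\right) = - 8 \left(259 \left(- \frac{5}{201}\right) - \frac{536}{25 - 4}\right) = - 8 \left(- \frac{1295}{201} - \frac{536}{25 - 4}\right) = - 8 \left(- \frac{1295}{201} - \frac{536}{21}\right) = \left(-8\right) \left(- \frac{44977}{1407}\right) = \frac{359816}{1407}$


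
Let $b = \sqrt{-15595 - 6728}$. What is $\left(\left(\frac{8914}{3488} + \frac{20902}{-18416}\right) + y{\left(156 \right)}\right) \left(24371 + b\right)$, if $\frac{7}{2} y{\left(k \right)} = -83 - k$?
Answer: $- \frac{22897739149939}{14051408} - \frac{939548609 i \sqrt{22323}}{14051408} \approx -1.6296 \cdot 10^{6} - 9990.2 i$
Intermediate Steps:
$y{\left(k \right)} = - \frac{166}{7} - \frac{2 k}{7}$ ($y{\left(k \right)} = \frac{2 \left(-83 - k\right)}{7} = - \frac{166}{7} - \frac{2 k}{7}$)
$b = i \sqrt{22323}$ ($b = \sqrt{-22323} = i \sqrt{22323} \approx 149.41 i$)
$\left(\left(\frac{8914}{3488} + \frac{20902}{-18416}\right) + y{\left(156 \right)}\right) \left(24371 + b\right) = \left(\left(\frac{8914}{3488} + \frac{20902}{-18416}\right) - \frac{478}{7}\right) \left(24371 + i \sqrt{22323}\right) = \left(\left(8914 \cdot \frac{1}{3488} + 20902 \left(- \frac{1}{18416}\right)\right) - \frac{478}{7}\right) \left(24371 + i \sqrt{22323}\right) = \left(\left(\frac{4457}{1744} - \frac{10451}{9208}\right) - \frac{478}{7}\right) \left(24371 + i \sqrt{22323}\right) = \left(\frac{2851689}{2007344} - \frac{478}{7}\right) \left(24371 + i \sqrt{22323}\right) = - \frac{939548609 \left(24371 + i \sqrt{22323}\right)}{14051408} = - \frac{22897739149939}{14051408} - \frac{939548609 i \sqrt{22323}}{14051408}$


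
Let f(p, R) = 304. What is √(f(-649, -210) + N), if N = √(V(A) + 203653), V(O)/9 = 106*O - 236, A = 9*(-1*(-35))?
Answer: √(304 + √502039) ≈ 31.821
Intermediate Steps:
A = 315 (A = 9*35 = 315)
V(O) = -2124 + 954*O (V(O) = 9*(106*O - 236) = 9*(-236 + 106*O) = -2124 + 954*O)
N = √502039 (N = √((-2124 + 954*315) + 203653) = √((-2124 + 300510) + 203653) = √(298386 + 203653) = √502039 ≈ 708.55)
√(f(-649, -210) + N) = √(304 + √502039)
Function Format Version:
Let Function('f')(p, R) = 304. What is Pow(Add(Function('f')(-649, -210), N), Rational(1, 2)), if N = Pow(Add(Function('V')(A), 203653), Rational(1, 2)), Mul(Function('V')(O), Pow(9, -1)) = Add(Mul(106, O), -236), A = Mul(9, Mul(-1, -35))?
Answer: Pow(Add(304, Pow(502039, Rational(1, 2))), Rational(1, 2)) ≈ 31.821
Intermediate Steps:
A = 315 (A = Mul(9, 35) = 315)
Function('V')(O) = Add(-2124, Mul(954, O)) (Function('V')(O) = Mul(9, Add(Mul(106, O), -236)) = Mul(9, Add(-236, Mul(106, O))) = Add(-2124, Mul(954, O)))
N = Pow(502039, Rational(1, 2)) (N = Pow(Add(Add(-2124, Mul(954, 315)), 203653), Rational(1, 2)) = Pow(Add(Add(-2124, 300510), 203653), Rational(1, 2)) = Pow(Add(298386, 203653), Rational(1, 2)) = Pow(502039, Rational(1, 2)) ≈ 708.55)
Pow(Add(Function('f')(-649, -210), N), Rational(1, 2)) = Pow(Add(304, Pow(502039, Rational(1, 2))), Rational(1, 2))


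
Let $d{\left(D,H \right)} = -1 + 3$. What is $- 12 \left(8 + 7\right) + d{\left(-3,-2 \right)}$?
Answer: $-178$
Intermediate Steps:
$d{\left(D,H \right)} = 2$
$- 12 \left(8 + 7\right) + d{\left(-3,-2 \right)} = - 12 \left(8 + 7\right) + 2 = \left(-12\right) 15 + 2 = -180 + 2 = -178$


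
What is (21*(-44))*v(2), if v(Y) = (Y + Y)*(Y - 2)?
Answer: 0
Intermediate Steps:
v(Y) = 2*Y*(-2 + Y) (v(Y) = (2*Y)*(-2 + Y) = 2*Y*(-2 + Y))
(21*(-44))*v(2) = (21*(-44))*(2*2*(-2 + 2)) = -1848*2*0 = -924*0 = 0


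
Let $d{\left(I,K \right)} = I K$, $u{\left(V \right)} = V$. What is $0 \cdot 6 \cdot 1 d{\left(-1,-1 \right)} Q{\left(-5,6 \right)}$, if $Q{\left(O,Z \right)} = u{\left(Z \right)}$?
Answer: $0$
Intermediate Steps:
$Q{\left(O,Z \right)} = Z$
$0 \cdot 6 \cdot 1 d{\left(-1,-1 \right)} Q{\left(-5,6 \right)} = 0 \cdot 6 \cdot 1 \left(\left(-1\right) \left(-1\right)\right) 6 = 0 \cdot 1 \cdot 1 \cdot 6 = 0 \cdot 1 \cdot 6 = 0 \cdot 6 = 0$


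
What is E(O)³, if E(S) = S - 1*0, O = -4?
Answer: -64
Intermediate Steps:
E(S) = S (E(S) = S + 0 = S)
E(O)³ = (-4)³ = -64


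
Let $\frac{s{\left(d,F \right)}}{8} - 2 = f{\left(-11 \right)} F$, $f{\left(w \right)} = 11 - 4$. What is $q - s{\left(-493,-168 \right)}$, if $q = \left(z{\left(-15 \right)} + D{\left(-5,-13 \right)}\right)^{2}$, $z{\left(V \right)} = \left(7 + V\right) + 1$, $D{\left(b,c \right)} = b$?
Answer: $9536$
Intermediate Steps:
$f{\left(w \right)} = 7$
$s{\left(d,F \right)} = 16 + 56 F$ ($s{\left(d,F \right)} = 16 + 8 \cdot 7 F = 16 + 56 F$)
$z{\left(V \right)} = 8 + V$
$q = 144$ ($q = \left(\left(8 - 15\right) - 5\right)^{2} = \left(-7 - 5\right)^{2} = \left(-12\right)^{2} = 144$)
$q - s{\left(-493,-168 \right)} = 144 - \left(16 + 56 \left(-168\right)\right) = 144 - \left(16 - 9408\right) = 144 - -9392 = 144 + 9392 = 9536$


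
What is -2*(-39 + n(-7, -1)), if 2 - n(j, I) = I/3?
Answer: 220/3 ≈ 73.333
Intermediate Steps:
n(j, I) = 2 - I/3
-2*(-39 + n(-7, -1)) = -2*(-39 + (2 - ⅓*(-1))) = -2*(-39 + (2 + ⅓)) = -2*(-39 + 7/3) = -2*(-110/3) = 220/3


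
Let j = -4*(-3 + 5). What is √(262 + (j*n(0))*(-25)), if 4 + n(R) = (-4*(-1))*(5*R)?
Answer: I*√538 ≈ 23.195*I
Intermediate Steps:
n(R) = -4 + 20*R (n(R) = -4 + (-4*(-1))*(5*R) = -4 + 4*(5*R) = -4 + 20*R)
j = -8 (j = -4*2 = -8)
√(262 + (j*n(0))*(-25)) = √(262 - 8*(-4 + 20*0)*(-25)) = √(262 - 8*(-4 + 0)*(-25)) = √(262 - 8*(-4)*(-25)) = √(262 + 32*(-25)) = √(262 - 800) = √(-538) = I*√538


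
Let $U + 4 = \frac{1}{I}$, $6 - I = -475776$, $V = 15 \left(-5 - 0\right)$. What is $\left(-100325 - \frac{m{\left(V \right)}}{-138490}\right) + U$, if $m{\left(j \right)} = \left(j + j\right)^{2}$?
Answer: $- \frac{661077236794673}{6589104918} \approx -1.0033 \cdot 10^{5}$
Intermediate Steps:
$V = -75$ ($V = 15 \left(-5 + 0\right) = 15 \left(-5\right) = -75$)
$I = 475782$ ($I = 6 - -475776 = 6 + 475776 = 475782$)
$U = - \frac{1903127}{475782}$ ($U = -4 + \frac{1}{475782} = - \frac{1903127}{475782} \approx -4.0$)
$m{\left(j \right)} = 4 j^{2}$ ($m{\left(j \right)} = \left(2 j\right)^{2} = 4 j^{2}$)
$\left(-100325 - \frac{m{\left(V \right)}}{-138490}\right) + U = \left(-100325 - \frac{4 \left(-75\right)^{2}}{-138490}\right) - \frac{1903127}{475782} = \left(-100325 - 4 \cdot 5625 \left(- \frac{1}{138490}\right)\right) - \frac{1903127}{475782} = \left(-100325 - 22500 \left(- \frac{1}{138490}\right)\right) - \frac{1903127}{475782} = \left(-100325 - - \frac{2250}{13849}\right) - \frac{1903127}{475782} = \left(-100325 + \frac{2250}{13849}\right) - \frac{1903127}{475782} = - \frac{1389398675}{13849} - \frac{1903127}{475782} = - \frac{661077236794673}{6589104918}$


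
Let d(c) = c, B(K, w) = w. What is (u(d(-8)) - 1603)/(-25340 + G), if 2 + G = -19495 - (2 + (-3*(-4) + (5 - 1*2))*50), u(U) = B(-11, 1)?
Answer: 1602/45589 ≈ 0.035140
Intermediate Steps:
u(U) = 1
G = -20249 (G = -2 + (-19495 - (2 + (-3*(-4) + (5 - 1*2))*50)) = -2 + (-19495 - (2 + (12 + (5 - 2))*50)) = -2 + (-19495 - (2 + (12 + 3)*50)) = -2 + (-19495 - (2 + 15*50)) = -2 + (-19495 - (2 + 750)) = -2 + (-19495 - 1*752) = -2 + (-19495 - 752) = -2 - 20247 = -20249)
(u(d(-8)) - 1603)/(-25340 + G) = (1 - 1603)/(-25340 - 20249) = -1602/(-45589) = -1602*(-1/45589) = 1602/45589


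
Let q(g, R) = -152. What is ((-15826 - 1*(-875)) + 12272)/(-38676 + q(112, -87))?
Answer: 2679/38828 ≈ 0.068997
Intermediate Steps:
((-15826 - 1*(-875)) + 12272)/(-38676 + q(112, -87)) = ((-15826 - 1*(-875)) + 12272)/(-38676 - 152) = ((-15826 + 875) + 12272)/(-38828) = (-14951 + 12272)*(-1/38828) = -2679*(-1/38828) = 2679/38828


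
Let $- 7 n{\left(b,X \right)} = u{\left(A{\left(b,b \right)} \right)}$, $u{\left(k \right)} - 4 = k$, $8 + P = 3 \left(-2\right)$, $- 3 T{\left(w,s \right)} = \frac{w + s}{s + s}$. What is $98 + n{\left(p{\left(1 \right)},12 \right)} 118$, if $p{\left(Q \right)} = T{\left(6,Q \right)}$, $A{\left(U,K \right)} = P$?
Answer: $\frac{1866}{7} \approx 266.57$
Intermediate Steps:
$T{\left(w,s \right)} = - \frac{s + w}{6 s}$ ($T{\left(w,s \right)} = - \frac{\left(w + s\right) \frac{1}{s + s}}{3} = - \frac{\left(s + w\right) \frac{1}{2 s}}{3} = - \frac{\frac{1}{2} \frac{1}{s} \left(s + w\right)}{3} = - \frac{s + w}{6 s}$)
$P = -14$ ($P = -8 + 3 \left(-2\right) = -8 - 6 = -14$)
$A{\left(U,K \right)} = -14$
$p{\left(Q \right)} = \frac{-6 - Q}{6 Q}$ ($p{\left(Q \right)} = \frac{- Q - 6}{6 Q} = \frac{-6 - Q}{6 Q}$)
$u{\left(k \right)} = 4 + k$
$n{\left(b,X \right)} = \frac{10}{7}$ ($n{\left(b,X \right)} = - \frac{4 - 14}{7} = \left(- \frac{1}{7}\right) \left(-10\right) = \frac{10}{7}$)
$98 + n{\left(p{\left(1 \right)},12 \right)} 118 = 98 + \frac{10}{7} \cdot 118 = 98 + \frac{1180}{7} = \frac{1866}{7}$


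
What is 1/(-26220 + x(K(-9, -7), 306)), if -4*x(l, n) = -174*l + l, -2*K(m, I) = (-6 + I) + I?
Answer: -2/51575 ≈ -3.8778e-5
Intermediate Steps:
K(m, I) = 3 - I (K(m, I) = -((-6 + I) + I)/2 = -(-6 + 2*I)/2 = 3 - I)
x(l, n) = 173*l/4 (x(l, n) = -(-174*l + l)/4 = -(-173)*l/4 = 173*l/4)
1/(-26220 + x(K(-9, -7), 306)) = 1/(-26220 + 173*(3 - 1*(-7))/4) = 1/(-26220 + 173*(3 + 7)/4) = 1/(-26220 + (173/4)*10) = 1/(-26220 + 865/2) = 1/(-51575/2) = -2/51575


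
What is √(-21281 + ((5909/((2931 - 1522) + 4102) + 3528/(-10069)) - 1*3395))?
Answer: I*√75979347734261018289/55490259 ≈ 157.08*I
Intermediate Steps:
√(-21281 + ((5909/((2931 - 1522) + 4102) + 3528/(-10069)) - 1*3395)) = √(-21281 + ((5909/(1409 + 4102) + 3528*(-1/10069)) - 3395)) = √(-21281 + ((5909/5511 - 3528/10069) - 3395)) = √(-21281 + (40054913/55490259 - 3395)) = √(-21281 - 188349374392/55490259) = √(-1369237576171/55490259) = I*√75979347734261018289/55490259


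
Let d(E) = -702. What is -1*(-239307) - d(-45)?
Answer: 240009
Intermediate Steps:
-1*(-239307) - d(-45) = -1*(-239307) - 1*(-702) = 239307 + 702 = 240009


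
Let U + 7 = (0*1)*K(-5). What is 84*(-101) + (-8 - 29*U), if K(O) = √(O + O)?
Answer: -8289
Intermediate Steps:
K(O) = √2*√O (K(O) = √(2*O) = √2*√O)
U = -7 (U = -7 + (0*1)*(√2*√(-5)) = -7 + 0*(√2*(I*√5)) = -7 + 0*(I*√10) = -7 + 0 = -7)
84*(-101) + (-8 - 29*U) = 84*(-101) + (-8 - 29*(-7)) = -8484 + (-8 + 203) = -8484 + 195 = -8289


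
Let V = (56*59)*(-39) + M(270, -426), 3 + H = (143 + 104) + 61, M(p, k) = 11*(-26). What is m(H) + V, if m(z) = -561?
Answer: -129703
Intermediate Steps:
M(p, k) = -286
H = 305 (H = -3 + ((143 + 104) + 61) = -3 + (247 + 61) = -3 + 308 = 305)
V = -129142 (V = (56*59)*(-39) - 286 = 3304*(-39) - 286 = -128856 - 286 = -129142)
m(H) + V = -561 - 129142 = -129703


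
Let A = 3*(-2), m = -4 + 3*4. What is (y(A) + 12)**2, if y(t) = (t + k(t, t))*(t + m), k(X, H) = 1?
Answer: 4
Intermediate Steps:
m = 8 (m = -4 + 12 = 8)
A = -6
y(t) = (1 + t)*(8 + t) (y(t) = (t + 1)*(t + 8) = (1 + t)*(8 + t))
(y(A) + 12)**2 = ((8 + (-6)**2 + 9*(-6)) + 12)**2 = ((8 + 36 - 54) + 12)**2 = (-10 + 12)**2 = 2**2 = 4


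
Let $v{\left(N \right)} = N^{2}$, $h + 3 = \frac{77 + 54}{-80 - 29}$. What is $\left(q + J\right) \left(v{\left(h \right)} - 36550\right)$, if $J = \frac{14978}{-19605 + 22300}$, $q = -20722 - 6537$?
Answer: $\frac{31879439369229222}{32019295} \approx 9.9563 \cdot 10^{8}$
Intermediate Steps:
$q = -27259$
$h = - \frac{458}{109}$ ($h = -3 + \frac{77 + 54}{-80 - 29} = -3 + \frac{131}{-109} = -3 + 131 \left(- \frac{1}{109}\right) = -3 - \frac{131}{109} = - \frac{458}{109} \approx -4.2018$)
$J = \frac{14978}{2695} \approx 5.5577$
$\left(q + J\right) \left(v{\left(h \right)} - 36550\right) = \left(-27259 + \frac{14978}{2695}\right) \left(\left(- \frac{458}{109}\right)^{2} - 36550\right) = - \frac{73448027 \left(\frac{209764}{11881} - 36550\right)}{2695} = \left(- \frac{73448027}{2695}\right) \left(- \frac{434040786}{11881}\right) = \frac{31879439369229222}{32019295}$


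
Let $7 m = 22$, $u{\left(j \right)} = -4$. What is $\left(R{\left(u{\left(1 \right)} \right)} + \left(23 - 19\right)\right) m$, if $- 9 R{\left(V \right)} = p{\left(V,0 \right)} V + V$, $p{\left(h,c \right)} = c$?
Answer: $\frac{880}{63} \approx 13.968$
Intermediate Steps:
$m = \frac{22}{7}$ ($m = \frac{1}{7} \cdot 22 = \frac{22}{7} \approx 3.1429$)
$R{\left(V \right)} = - \frac{V}{9}$ ($R{\left(V \right)} = - \frac{0 V + V}{9} = - \frac{0 + V}{9} = - \frac{V}{9}$)
$\left(R{\left(u{\left(1 \right)} \right)} + \left(23 - 19\right)\right) m = \left(\left(- \frac{1}{9}\right) \left(-4\right) + \left(23 - 19\right)\right) \frac{22}{7} = \left(\frac{4}{9} + 4\right) \frac{22}{7} = \frac{40}{9} \cdot \frac{22}{7} = \frac{880}{63}$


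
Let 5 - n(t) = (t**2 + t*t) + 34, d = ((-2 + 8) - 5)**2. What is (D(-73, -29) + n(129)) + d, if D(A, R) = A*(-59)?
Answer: -29003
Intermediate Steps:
D(A, R) = -59*A
d = 1 (d = (6 - 5)**2 = 1**2 = 1)
n(t) = -29 - 2*t**2 (n(t) = 5 - ((t**2 + t*t) + 34) = 5 - ((t**2 + t**2) + 34) = 5 - (2*t**2 + 34) = 5 - (34 + 2*t**2) = 5 + (-34 - 2*t**2) = -29 - 2*t**2)
(D(-73, -29) + n(129)) + d = (-59*(-73) + (-29 - 2*129**2)) + 1 = (4307 + (-29 - 2*16641)) + 1 = (4307 + (-29 - 33282)) + 1 = (4307 - 33311) + 1 = -29004 + 1 = -29003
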